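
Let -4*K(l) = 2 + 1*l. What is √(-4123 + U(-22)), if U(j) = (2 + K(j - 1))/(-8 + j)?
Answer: I*√14843670/60 ≈ 64.213*I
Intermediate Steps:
K(l) = -½ - l/4 (K(l) = -(2 + 1*l)/4 = -(2 + l)/4 = -½ - l/4)
U(j) = (7/4 - j/4)/(-8 + j) (U(j) = (2 + (-½ - (j - 1)/4))/(-8 + j) = (2 + (-½ - (-1 + j)/4))/(-8 + j) = (2 + (-½ + (¼ - j/4)))/(-8 + j) = (2 + (-¼ - j/4))/(-8 + j) = (7/4 - j/4)/(-8 + j))
√(-4123 + U(-22)) = √(-4123 + (7 - 1*(-22))/(4*(-8 - 22))) = √(-4123 + (¼)*(7 + 22)/(-30)) = √(-4123 + (¼)*(-1/30)*29) = √(-4123 - 29/120) = √(-494789/120) = I*√14843670/60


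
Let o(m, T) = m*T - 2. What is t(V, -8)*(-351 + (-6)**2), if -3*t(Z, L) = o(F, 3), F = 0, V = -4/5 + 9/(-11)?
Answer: -210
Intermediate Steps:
V = -89/55 (V = -4*1/5 + 9*(-1/11) = -4/5 - 9/11 = -89/55 ≈ -1.6182)
o(m, T) = -2 + T*m (o(m, T) = T*m - 2 = -2 + T*m)
t(Z, L) = 2/3 (t(Z, L) = -(-2 + 3*0)/3 = -(-2 + 0)/3 = -1/3*(-2) = 2/3)
t(V, -8)*(-351 + (-6)**2) = 2*(-351 + (-6)**2)/3 = 2*(-351 + 36)/3 = (2/3)*(-315) = -210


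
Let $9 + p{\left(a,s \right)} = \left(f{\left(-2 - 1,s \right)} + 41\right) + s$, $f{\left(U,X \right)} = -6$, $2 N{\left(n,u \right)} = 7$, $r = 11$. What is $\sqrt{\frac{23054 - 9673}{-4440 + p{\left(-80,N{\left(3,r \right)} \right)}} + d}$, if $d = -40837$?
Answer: $\frac{3 i \sqrt{353084967991}}{8821} \approx 202.09 i$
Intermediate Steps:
$N{\left(n,u \right)} = \frac{7}{2}$ ($N{\left(n,u \right)} = \frac{1}{2} \cdot 7 = \frac{7}{2}$)
$p{\left(a,s \right)} = 26 + s$ ($p{\left(a,s \right)} = -9 + \left(\left(-6 + 41\right) + s\right) = -9 + \left(35 + s\right) = 26 + s$)
$\sqrt{\frac{23054 - 9673}{-4440 + p{\left(-80,N{\left(3,r \right)} \right)}} + d} = \sqrt{\frac{23054 - 9673}{-4440 + \left(26 + \frac{7}{2}\right)} - 40837} = \sqrt{\frac{13381}{-4440 + \frac{59}{2}} - 40837} = \sqrt{\frac{13381}{- \frac{8821}{2}} - 40837} = \sqrt{13381 \left(- \frac{2}{8821}\right) - 40837} = \sqrt{- \frac{26762}{8821} - 40837} = \sqrt{- \frac{360249939}{8821}} = \frac{3 i \sqrt{353084967991}}{8821}$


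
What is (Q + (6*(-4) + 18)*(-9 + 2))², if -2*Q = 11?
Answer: 5329/4 ≈ 1332.3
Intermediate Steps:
Q = -11/2 (Q = -½*11 = -11/2 ≈ -5.5000)
(Q + (6*(-4) + 18)*(-9 + 2))² = (-11/2 + (6*(-4) + 18)*(-9 + 2))² = (-11/2 + (-24 + 18)*(-7))² = (-11/2 - 6*(-7))² = (-11/2 + 42)² = (73/2)² = 5329/4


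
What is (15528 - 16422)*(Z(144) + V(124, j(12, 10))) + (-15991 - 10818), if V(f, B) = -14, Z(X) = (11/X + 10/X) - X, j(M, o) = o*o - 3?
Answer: 914501/8 ≈ 1.1431e+5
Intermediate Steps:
j(M, o) = -3 + o² (j(M, o) = o² - 3 = -3 + o²)
Z(X) = -X + 21/X (Z(X) = 21/X - X = -X + 21/X)
(15528 - 16422)*(Z(144) + V(124, j(12, 10))) + (-15991 - 10818) = (15528 - 16422)*((-1*144 + 21/144) - 14) + (-15991 - 10818) = -894*((-144 + 21*(1/144)) - 14) - 26809 = -894*((-144 + 7/48) - 14) - 26809 = -894*(-6905/48 - 14) - 26809 = -894*(-7577/48) - 26809 = 1128973/8 - 26809 = 914501/8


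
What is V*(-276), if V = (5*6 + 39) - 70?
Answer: 276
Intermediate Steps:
V = -1 (V = (30 + 39) - 70 = 69 - 70 = -1)
V*(-276) = -1*(-276) = 276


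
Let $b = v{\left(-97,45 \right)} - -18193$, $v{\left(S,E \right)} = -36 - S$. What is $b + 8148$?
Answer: $26402$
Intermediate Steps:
$b = 18254$ ($b = \left(-36 - -97\right) - -18193 = \left(-36 + 97\right) + 18193 = 61 + 18193 = 18254$)
$b + 8148 = 18254 + 8148 = 26402$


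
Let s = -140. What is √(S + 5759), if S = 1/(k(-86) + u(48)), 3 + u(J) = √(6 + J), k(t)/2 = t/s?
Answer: √(-357023 + 604695*√6)/√(-62 + 105*√6) ≈ 75.889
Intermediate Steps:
k(t) = -t/70 (k(t) = 2*(t/(-140)) = 2*(t*(-1/140)) = 2*(-t/140) = -t/70)
u(J) = -3 + √(6 + J)
S = 1/(-62/35 + 3*√6) (S = 1/(-1/70*(-86) + (-3 + √(6 + 48))) = 1/(43/35 + (-3 + √54)) = 1/(43/35 + (-3 + 3*√6)) = 1/(-62/35 + 3*√6) ≈ 0.17931)
√(S + 5759) = √((1085/31153 + 3675*√6/62306) + 5759) = √(179411212/31153 + 3675*√6/62306)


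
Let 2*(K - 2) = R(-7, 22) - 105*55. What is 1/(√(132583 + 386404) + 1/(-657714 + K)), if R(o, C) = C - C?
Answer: 2642398/905926475586550183 + 1745566797601*√518987/905926475586550183 ≈ 0.0013881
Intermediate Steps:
R(o, C) = 0
K = -5771/2 (K = 2 + (0 - 105*55)/2 = 2 + (0 - 5775)/2 = 2 + (½)*(-5775) = 2 - 5775/2 = -5771/2 ≈ -2885.5)
1/(√(132583 + 386404) + 1/(-657714 + K)) = 1/(√(132583 + 386404) + 1/(-657714 - 5771/2)) = 1/(√518987 + 1/(-1321199/2)) = 1/(√518987 - 2/1321199) = 1/(-2/1321199 + √518987)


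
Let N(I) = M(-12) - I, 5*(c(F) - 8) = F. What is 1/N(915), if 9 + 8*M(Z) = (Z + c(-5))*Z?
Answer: -8/7269 ≈ -0.0011006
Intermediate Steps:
c(F) = 8 + F/5
M(Z) = -9/8 + Z*(7 + Z)/8 (M(Z) = -9/8 + ((Z + (8 + (⅕)*(-5)))*Z)/8 = -9/8 + ((Z + (8 - 1))*Z)/8 = -9/8 + ((Z + 7)*Z)/8 = -9/8 + ((7 + Z)*Z)/8 = -9/8 + (Z*(7 + Z))/8 = -9/8 + Z*(7 + Z)/8)
N(I) = 51/8 - I (N(I) = (-9/8 + (⅛)*(-12)² + (7/8)*(-12)) - I = (-9/8 + (⅛)*144 - 21/2) - I = (-9/8 + 18 - 21/2) - I = 51/8 - I)
1/N(915) = 1/(51/8 - 1*915) = 1/(51/8 - 915) = 1/(-7269/8) = -8/7269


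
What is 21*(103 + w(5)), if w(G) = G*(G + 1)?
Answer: 2793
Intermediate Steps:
w(G) = G*(1 + G)
21*(103 + w(5)) = 21*(103 + 5*(1 + 5)) = 21*(103 + 5*6) = 21*(103 + 30) = 21*133 = 2793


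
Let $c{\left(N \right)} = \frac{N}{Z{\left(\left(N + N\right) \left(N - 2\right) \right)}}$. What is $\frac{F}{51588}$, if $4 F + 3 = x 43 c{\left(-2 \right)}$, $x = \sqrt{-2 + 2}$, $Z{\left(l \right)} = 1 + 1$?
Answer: $- \frac{1}{68784} \approx -1.4538 \cdot 10^{-5}$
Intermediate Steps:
$Z{\left(l \right)} = 2$
$x = 0$ ($x = \sqrt{0} = 0$)
$c{\left(N \right)} = \frac{N}{2}$
$F = - \frac{3}{4}$ ($F = - \frac{3}{4} + \frac{0 \cdot 43 \cdot \frac{1}{2} \left(-2\right)}{4} = - \frac{3}{4} + \frac{0 \left(-1\right)}{4} = - \frac{3}{4} + \frac{1}{4} \cdot 0 = - \frac{3}{4} + 0 = - \frac{3}{4} \approx -0.75$)
$\frac{F}{51588} = - \frac{3}{4 \cdot 51588} = \left(- \frac{3}{4}\right) \frac{1}{51588} = - \frac{1}{68784}$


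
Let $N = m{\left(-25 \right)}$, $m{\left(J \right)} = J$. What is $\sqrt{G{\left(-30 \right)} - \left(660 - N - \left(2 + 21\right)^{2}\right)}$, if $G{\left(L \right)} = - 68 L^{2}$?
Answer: $2 i \sqrt{15339} \approx 247.7 i$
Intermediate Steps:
$N = -25$
$\sqrt{G{\left(-30 \right)} - \left(660 - N - \left(2 + 21\right)^{2}\right)} = \sqrt{- 68 \left(-30\right)^{2} - \left(685 - \left(2 + 21\right)^{2}\right)} = \sqrt{\left(-68\right) 900 - \left(685 - 529\right)} = \sqrt{-61200 + \left(\left(-25 + 529\right) - 660\right)} = \sqrt{-61200 + \left(504 - 660\right)} = \sqrt{-61200 - 156} = \sqrt{-61356} = 2 i \sqrt{15339}$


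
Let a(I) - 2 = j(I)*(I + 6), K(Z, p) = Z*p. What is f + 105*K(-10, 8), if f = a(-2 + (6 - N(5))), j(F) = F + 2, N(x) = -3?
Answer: -8281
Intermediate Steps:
j(F) = 2 + F
a(I) = 2 + (2 + I)*(6 + I) (a(I) = 2 + (2 + I)*(I + 6) = 2 + (2 + I)*(6 + I))
f = 119 (f = 14 + (-2 + (6 - 1*(-3)))² + 8*(-2 + (6 - 1*(-3))) = 14 + (-2 + (6 + 3))² + 8*(-2 + (6 + 3)) = 14 + (-2 + 9)² + 8*(-2 + 9) = 14 + 7² + 8*7 = 14 + 49 + 56 = 119)
f + 105*K(-10, 8) = 119 + 105*(-10*8) = 119 + 105*(-80) = 119 - 8400 = -8281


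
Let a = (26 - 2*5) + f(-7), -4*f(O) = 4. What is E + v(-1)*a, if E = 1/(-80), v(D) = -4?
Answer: -4801/80 ≈ -60.013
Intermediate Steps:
f(O) = -1 (f(O) = -1/4*4 = -1)
a = 15 (a = (26 - 2*5) - 1 = (26 - 10) - 1 = 16 - 1 = 15)
E = -1/80 ≈ -0.012500
E + v(-1)*a = -1/80 - 4*15 = -1/80 - 60 = -4801/80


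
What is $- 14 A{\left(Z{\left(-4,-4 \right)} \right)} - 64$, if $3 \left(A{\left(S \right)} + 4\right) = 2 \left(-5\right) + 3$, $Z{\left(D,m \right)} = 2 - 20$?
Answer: $\frac{74}{3} \approx 24.667$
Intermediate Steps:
$Z{\left(D,m \right)} = -18$ ($Z{\left(D,m \right)} = 2 - 20 = -18$)
$A{\left(S \right)} = - \frac{19}{3}$ ($A{\left(S \right)} = -4 + \frac{2 \left(-5\right) + 3}{3} = -4 + \frac{-10 + 3}{3} = -4 + \frac{1}{3} \left(-7\right) = -4 - \frac{7}{3} = - \frac{19}{3}$)
$- 14 A{\left(Z{\left(-4,-4 \right)} \right)} - 64 = \left(-14\right) \left(- \frac{19}{3}\right) - 64 = \frac{266}{3} - 64 = \frac{74}{3}$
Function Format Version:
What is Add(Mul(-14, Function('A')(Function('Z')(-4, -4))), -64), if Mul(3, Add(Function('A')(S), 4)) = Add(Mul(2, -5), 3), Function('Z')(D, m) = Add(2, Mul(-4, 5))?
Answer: Rational(74, 3) ≈ 24.667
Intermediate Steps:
Function('Z')(D, m) = -18 (Function('Z')(D, m) = Add(2, -20) = -18)
Function('A')(S) = Rational(-19, 3) (Function('A')(S) = Add(-4, Mul(Rational(1, 3), Add(Mul(2, -5), 3))) = Add(-4, Mul(Rational(1, 3), Add(-10, 3))) = Add(-4, Mul(Rational(1, 3), -7)) = Add(-4, Rational(-7, 3)) = Rational(-19, 3))
Add(Mul(-14, Function('A')(Function('Z')(-4, -4))), -64) = Add(Mul(-14, Rational(-19, 3)), -64) = Add(Rational(266, 3), -64) = Rational(74, 3)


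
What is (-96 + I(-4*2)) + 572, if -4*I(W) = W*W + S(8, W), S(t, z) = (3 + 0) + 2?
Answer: 1835/4 ≈ 458.75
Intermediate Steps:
S(t, z) = 5 (S(t, z) = 3 + 2 = 5)
I(W) = -5/4 - W²/4 (I(W) = -(W*W + 5)/4 = -(W² + 5)/4 = -(5 + W²)/4 = -5/4 - W²/4)
(-96 + I(-4*2)) + 572 = (-96 + (-5/4 - (-4*2)²/4)) + 572 = (-96 + (-5/4 - ¼*(-8)²)) + 572 = (-96 + (-5/4 - ¼*64)) + 572 = (-96 + (-5/4 - 16)) + 572 = (-96 - 69/4) + 572 = -453/4 + 572 = 1835/4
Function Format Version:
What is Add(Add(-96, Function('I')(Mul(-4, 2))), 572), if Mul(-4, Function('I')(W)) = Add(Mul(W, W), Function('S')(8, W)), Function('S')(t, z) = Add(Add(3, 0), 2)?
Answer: Rational(1835, 4) ≈ 458.75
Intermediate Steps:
Function('S')(t, z) = 5 (Function('S')(t, z) = Add(3, 2) = 5)
Function('I')(W) = Add(Rational(-5, 4), Mul(Rational(-1, 4), Pow(W, 2))) (Function('I')(W) = Mul(Rational(-1, 4), Add(Mul(W, W), 5)) = Mul(Rational(-1, 4), Add(Pow(W, 2), 5)) = Mul(Rational(-1, 4), Add(5, Pow(W, 2))) = Add(Rational(-5, 4), Mul(Rational(-1, 4), Pow(W, 2))))
Add(Add(-96, Function('I')(Mul(-4, 2))), 572) = Add(Add(-96, Add(Rational(-5, 4), Mul(Rational(-1, 4), Pow(Mul(-4, 2), 2)))), 572) = Add(Add(-96, Add(Rational(-5, 4), Mul(Rational(-1, 4), Pow(-8, 2)))), 572) = Add(Add(-96, Add(Rational(-5, 4), Mul(Rational(-1, 4), 64))), 572) = Add(Add(-96, Add(Rational(-5, 4), -16)), 572) = Add(Add(-96, Rational(-69, 4)), 572) = Add(Rational(-453, 4), 572) = Rational(1835, 4)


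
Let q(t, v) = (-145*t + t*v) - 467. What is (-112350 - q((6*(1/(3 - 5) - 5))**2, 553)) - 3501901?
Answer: -4058096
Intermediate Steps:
q(t, v) = -467 - 145*t + t*v
(-112350 - q((6*(1/(3 - 5) - 5))**2, 553)) - 3501901 = (-112350 - (-467 - 145*36*(1/(3 - 5) - 5)**2 + (6*(1/(3 - 5) - 5))**2*553)) - 3501901 = (-112350 - (-467 - 145*36*(1/(-2) - 5)**2 + (6*(1/(-2) - 5))**2*553)) - 3501901 = (-112350 - (-467 - 145*36*(-1/2 - 5)**2 + (6*(-1/2 - 5))**2*553)) - 3501901 = (-112350 - (-467 - 145*(6*(-11/2))**2 + (6*(-11/2))**2*553)) - 3501901 = (-112350 - (-467 - 145*(-33)**2 + (-33)**2*553)) - 3501901 = (-112350 - (-467 - 145*1089 + 1089*553)) - 3501901 = (-112350 - (-467 - 157905 + 602217)) - 3501901 = (-112350 - 1*443845) - 3501901 = (-112350 - 443845) - 3501901 = -556195 - 3501901 = -4058096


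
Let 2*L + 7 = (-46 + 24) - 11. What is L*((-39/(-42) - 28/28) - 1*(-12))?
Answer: -1670/7 ≈ -238.57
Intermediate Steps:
L = -20 (L = -7/2 + ((-46 + 24) - 11)/2 = -7/2 + (-22 - 11)/2 = -7/2 + (1/2)*(-33) = -7/2 - 33/2 = -20)
L*((-39/(-42) - 28/28) - 1*(-12)) = -20*((-39/(-42) - 28/28) - 1*(-12)) = -20*((-39*(-1/42) - 28*1/28) + 12) = -20*((13/14 - 1) + 12) = -20*(-1/14 + 12) = -20*167/14 = -1670/7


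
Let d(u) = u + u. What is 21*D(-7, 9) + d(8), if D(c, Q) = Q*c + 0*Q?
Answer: -1307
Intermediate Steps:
d(u) = 2*u
D(c, Q) = Q*c (D(c, Q) = Q*c + 0 = Q*c)
21*D(-7, 9) + d(8) = 21*(9*(-7)) + 2*8 = 21*(-63) + 16 = -1323 + 16 = -1307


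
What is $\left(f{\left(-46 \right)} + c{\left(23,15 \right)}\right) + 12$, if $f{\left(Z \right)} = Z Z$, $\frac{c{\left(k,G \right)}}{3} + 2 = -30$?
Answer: $2032$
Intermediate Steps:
$c{\left(k,G \right)} = -96$ ($c{\left(k,G \right)} = -6 + 3 \left(-30\right) = -6 - 90 = -96$)
$f{\left(Z \right)} = Z^{2}$
$\left(f{\left(-46 \right)} + c{\left(23,15 \right)}\right) + 12 = \left(\left(-46\right)^{2} - 96\right) + 12 = \left(2116 - 96\right) + 12 = 2020 + 12 = 2032$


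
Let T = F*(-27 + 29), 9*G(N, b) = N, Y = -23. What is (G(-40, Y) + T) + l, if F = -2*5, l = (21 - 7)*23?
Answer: 2678/9 ≈ 297.56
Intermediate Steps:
l = 322 (l = 14*23 = 322)
F = -10
G(N, b) = N/9
T = -20 (T = -10*(-27 + 29) = -10*2 = -20)
(G(-40, Y) + T) + l = ((1/9)*(-40) - 20) + 322 = (-40/9 - 20) + 322 = -220/9 + 322 = 2678/9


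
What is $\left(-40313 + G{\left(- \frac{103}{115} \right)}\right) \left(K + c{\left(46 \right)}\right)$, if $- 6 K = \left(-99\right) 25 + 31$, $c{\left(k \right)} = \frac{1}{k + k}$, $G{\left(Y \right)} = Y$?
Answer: $- \frac{86870431641}{5290} \approx -1.6422 \cdot 10^{7}$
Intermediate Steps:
$c{\left(k \right)} = \frac{1}{2 k}$
$K = \frac{1222}{3}$ ($K = - \frac{\left(-99\right) 25 + 31}{6} = - \frac{-2475 + 31}{6} = \left(- \frac{1}{6}\right) \left(-2444\right) = \frac{1222}{3} \approx 407.33$)
$\left(-40313 + G{\left(- \frac{103}{115} \right)}\right) \left(K + c{\left(46 \right)}\right) = \left(-40313 - \frac{103}{115}\right) \left(\frac{1222}{3} + \frac{1}{2 \cdot 46}\right) = \left(-40313 - \frac{103}{115}\right) \left(\frac{1222}{3} + \frac{1}{2} \cdot \frac{1}{46}\right) = \left(-40313 - \frac{103}{115}\right) \left(\frac{1222}{3} + \frac{1}{92}\right) = \left(- \frac{4636098}{115}\right) \frac{112427}{276} = - \frac{86870431641}{5290}$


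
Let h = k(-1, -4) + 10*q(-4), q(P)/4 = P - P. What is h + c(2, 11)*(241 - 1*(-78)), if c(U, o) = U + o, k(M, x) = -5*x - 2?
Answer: 4165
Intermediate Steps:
q(P) = 0 (q(P) = 4*(P - P) = 4*0 = 0)
k(M, x) = -2 - 5*x
h = 18 (h = (-2 - 5*(-4)) + 10*0 = (-2 + 20) + 0 = 18 + 0 = 18)
h + c(2, 11)*(241 - 1*(-78)) = 18 + (2 + 11)*(241 - 1*(-78)) = 18 + 13*(241 + 78) = 18 + 13*319 = 18 + 4147 = 4165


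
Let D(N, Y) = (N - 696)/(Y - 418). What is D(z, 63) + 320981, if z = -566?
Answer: 113949517/355 ≈ 3.2098e+5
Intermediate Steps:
D(N, Y) = (-696 + N)/(-418 + Y)
D(z, 63) + 320981 = (-696 - 566)/(-418 + 63) + 320981 = -1262/(-355) + 320981 = -1/355*(-1262) + 320981 = 1262/355 + 320981 = 113949517/355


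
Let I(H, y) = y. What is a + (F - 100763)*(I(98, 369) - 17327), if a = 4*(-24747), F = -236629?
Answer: 5721394548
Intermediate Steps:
a = -98988
a + (F - 100763)*(I(98, 369) - 17327) = -98988 + (-236629 - 100763)*(369 - 17327) = -98988 - 337392*(-16958) = -98988 + 5721493536 = 5721394548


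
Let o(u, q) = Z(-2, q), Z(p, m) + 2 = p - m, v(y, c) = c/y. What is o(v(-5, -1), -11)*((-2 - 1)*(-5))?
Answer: 105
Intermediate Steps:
Z(p, m) = -2 + p - m (Z(p, m) = -2 + (p - m) = -2 + p - m)
o(u, q) = -4 - q (o(u, q) = -2 - 2 - q = -4 - q)
o(v(-5, -1), -11)*((-2 - 1)*(-5)) = (-4 - 1*(-11))*((-2 - 1)*(-5)) = (-4 + 11)*(-3*(-5)) = 7*15 = 105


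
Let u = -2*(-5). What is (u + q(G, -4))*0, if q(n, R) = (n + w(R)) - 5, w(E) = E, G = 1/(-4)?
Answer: 0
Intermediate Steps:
G = -¼ ≈ -0.25000
u = 10
q(n, R) = -5 + R + n (q(n, R) = (n + R) - 5 = (R + n) - 5 = -5 + R + n)
(u + q(G, -4))*0 = (10 + (-5 - 4 - ¼))*0 = (10 - 37/4)*0 = (¾)*0 = 0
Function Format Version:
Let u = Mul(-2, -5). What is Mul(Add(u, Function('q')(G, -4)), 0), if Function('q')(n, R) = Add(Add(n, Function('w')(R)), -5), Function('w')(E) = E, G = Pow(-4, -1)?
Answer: 0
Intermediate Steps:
G = Rational(-1, 4) ≈ -0.25000
u = 10
Function('q')(n, R) = Add(-5, R, n) (Function('q')(n, R) = Add(Add(n, R), -5) = Add(Add(R, n), -5) = Add(-5, R, n))
Mul(Add(u, Function('q')(G, -4)), 0) = Mul(Add(10, Add(-5, -4, Rational(-1, 4))), 0) = Mul(Add(10, Rational(-37, 4)), 0) = Mul(Rational(3, 4), 0) = 0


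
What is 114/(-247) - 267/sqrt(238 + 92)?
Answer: -6/13 - 89*sqrt(330)/110 ≈ -15.159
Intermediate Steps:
114/(-247) - 267/sqrt(238 + 92) = 114*(-1/247) - 267*sqrt(330)/330 = -6/13 - 89*sqrt(330)/110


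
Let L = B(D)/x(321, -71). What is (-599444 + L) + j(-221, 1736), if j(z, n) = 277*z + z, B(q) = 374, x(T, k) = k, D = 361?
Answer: -46922996/71 ≈ -6.6089e+5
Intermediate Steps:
j(z, n) = 278*z
L = -374/71 (L = 374/(-71) = 374*(-1/71) = -374/71 ≈ -5.2676)
(-599444 + L) + j(-221, 1736) = (-599444 - 374/71) + 278*(-221) = -42560898/71 - 61438 = -46922996/71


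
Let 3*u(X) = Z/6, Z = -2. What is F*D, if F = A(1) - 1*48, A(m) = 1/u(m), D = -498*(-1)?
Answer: -28386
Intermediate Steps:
u(X) = -⅑ (u(X) = (-2/6)/3 = (-2*⅙)/3 = (⅓)*(-⅓) = -⅑)
D = 498
A(m) = -9 (A(m) = 1/(-⅑) = -9)
F = -57 (F = -9 - 1*48 = -9 - 48 = -57)
F*D = -57*498 = -28386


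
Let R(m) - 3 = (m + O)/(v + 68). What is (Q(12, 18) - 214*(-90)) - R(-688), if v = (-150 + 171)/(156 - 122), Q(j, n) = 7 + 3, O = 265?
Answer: 44964293/2333 ≈ 19273.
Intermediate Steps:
Q(j, n) = 10
v = 21/34 ≈ 0.61765
R(m) = 16009/2333 + 34*m/2333 (R(m) = 3 + (m + 265)/(21/34 + 68) = 3 + (265 + m)/(2333/34) = 3 + (265 + m)*(34/2333) = 3 + (9010/2333 + 34*m/2333) = 16009/2333 + 34*m/2333)
(Q(12, 18) - 214*(-90)) - R(-688) = (10 - 214*(-90)) - (16009/2333 + (34/2333)*(-688)) = (10 + 19260) - (16009/2333 - 23392/2333) = 19270 - 1*(-7383/2333) = 19270 + 7383/2333 = 44964293/2333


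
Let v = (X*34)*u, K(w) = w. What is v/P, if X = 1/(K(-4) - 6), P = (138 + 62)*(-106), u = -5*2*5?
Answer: -17/2120 ≈ -0.0080189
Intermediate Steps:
u = -50 (u = -10*5 = -50)
P = -21200 (P = 200*(-106) = -21200)
X = -⅒ (X = 1/(-4 - 6) = 1/(-10) = -⅒ ≈ -0.10000)
v = 170 (v = -⅒*34*(-50) = -17/5*(-50) = 170)
v/P = 170/(-21200) = 170*(-1/21200) = -17/2120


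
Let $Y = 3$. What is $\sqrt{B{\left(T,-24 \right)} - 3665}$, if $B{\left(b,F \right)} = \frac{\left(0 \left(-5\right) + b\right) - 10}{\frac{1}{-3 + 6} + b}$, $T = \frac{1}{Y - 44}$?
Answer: $\frac{i \sqrt{5339114}}{38} \approx 60.807 i$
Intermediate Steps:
$T = - \frac{1}{41}$ ($T = \frac{1}{3 - 44} = \frac{1}{-41} = - \frac{1}{41} \approx -0.02439$)
$B{\left(b,F \right)} = \frac{-10 + b}{\frac{1}{3} + b}$ ($B{\left(b,F \right)} = \frac{\left(0 + b\right) - 10}{\frac{1}{3} + b} = \frac{b - 10}{\frac{1}{3} + b} = \frac{-10 + b}{\frac{1}{3} + b}$)
$\sqrt{B{\left(T,-24 \right)} - 3665} = \sqrt{\frac{3 \left(-10 - \frac{1}{41}\right)}{1 + 3 \left(- \frac{1}{41}\right)} - 3665} = \sqrt{3 \frac{1}{1 - \frac{3}{41}} \left(- \frac{411}{41}\right) - 3665} = \sqrt{3 \frac{1}{\frac{38}{41}} \left(- \frac{411}{41}\right) - 3665} = \sqrt{3 \cdot \frac{41}{38} \left(- \frac{411}{41}\right) - 3665} = \sqrt{- \frac{1233}{38} - 3665} = \sqrt{- \frac{140503}{38}} = \frac{i \sqrt{5339114}}{38}$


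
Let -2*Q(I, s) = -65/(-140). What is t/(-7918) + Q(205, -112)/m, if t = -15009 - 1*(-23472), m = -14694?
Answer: -3481897549/3257718576 ≈ -1.0688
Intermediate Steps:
Q(I, s) = -13/56 (Q(I, s) = -(-65)/(2*(-140)) = -(-65)*(-1)/(2*140) = -1/2*13/28 = -13/56)
t = 8463 (t = -15009 + 23472 = 8463)
t/(-7918) + Q(205, -112)/m = 8463/(-7918) - 13/56/(-14694) = 8463*(-1/7918) - 13/56*(-1/14694) = -8463/7918 + 13/822864 = -3481897549/3257718576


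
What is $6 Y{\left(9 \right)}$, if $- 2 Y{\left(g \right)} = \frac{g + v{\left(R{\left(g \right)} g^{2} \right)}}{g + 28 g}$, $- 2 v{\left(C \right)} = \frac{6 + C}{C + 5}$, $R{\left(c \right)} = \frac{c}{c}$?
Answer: $- \frac{487}{4988} \approx -0.097634$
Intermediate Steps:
$R{\left(c \right)} = 1$
$v{\left(C \right)} = - \frac{6 + C}{2 \left(5 + C\right)}$ ($v{\left(C \right)} = - \frac{\left(6 + C\right) \frac{1}{C + 5}}{2} = - \frac{\left(6 + C\right) \frac{1}{5 + C}}{2} = - \frac{\frac{1}{5 + C} \left(6 + C\right)}{2} = - \frac{6 + C}{2 \left(5 + C\right)}$)
$Y{\left(g \right)} = - \frac{g + \frac{-6 - g^{2}}{2 \left(5 + g^{2}\right)}}{58 g}$ ($Y{\left(g \right)} = - \frac{\left(g + \frac{-6 - 1 g^{2}}{2 \left(5 + 1 g^{2}\right)}\right) \frac{1}{g + 28 g}}{2} = - \frac{\left(g + \frac{-6 - g^{2}}{2 \left(5 + g^{2}\right)}\right) \frac{1}{29 g}}{2} = - \frac{\frac{1}{29} \frac{1}{g} \left(g + \frac{-6 - g^{2}}{2 \left(5 + g^{2}\right)}\right)}{2} = - \frac{g + \frac{-6 - g^{2}}{2 \left(5 + g^{2}\right)}}{58 g}$)
$6 Y{\left(9 \right)} = 6 \frac{6 + 9^{2} - 18 \left(5 + 9^{2}\right)}{116 \cdot 9 \left(5 + 9^{2}\right)} = 6 \cdot \frac{1}{116} \cdot \frac{1}{9} \frac{1}{5 + 81} \left(6 + 81 - 18 \left(5 + 81\right)\right) = 6 \cdot \frac{1}{116} \cdot \frac{1}{9} \cdot \frac{1}{86} \left(6 + 81 - 18 \cdot 86\right) = 6 \cdot \frac{1}{116} \cdot \frac{1}{9} \cdot \frac{1}{86} \left(6 + 81 - 1548\right) = 6 \cdot \frac{1}{116} \cdot \frac{1}{9} \cdot \frac{1}{86} \left(-1461\right) = 6 \left(- \frac{487}{29928}\right) = - \frac{487}{4988}$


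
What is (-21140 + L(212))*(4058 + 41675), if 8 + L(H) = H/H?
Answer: -967115751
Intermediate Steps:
L(H) = -7 (L(H) = -8 + H/H = -8 + 1 = -7)
(-21140 + L(212))*(4058 + 41675) = (-21140 - 7)*(4058 + 41675) = -21147*45733 = -967115751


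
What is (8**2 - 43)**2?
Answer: 441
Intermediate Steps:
(8**2 - 43)**2 = (64 - 43)**2 = 21**2 = 441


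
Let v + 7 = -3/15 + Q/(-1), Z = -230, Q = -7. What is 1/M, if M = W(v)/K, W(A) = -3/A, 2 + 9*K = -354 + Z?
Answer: -586/135 ≈ -4.3407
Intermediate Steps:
v = -⅕ (v = -7 + (-3/15 - 7/(-1)) = -7 + (-3*1/15 - 7*(-1)) = -7 + (-⅕ + 7) = -7 + 34/5 = -⅕ ≈ -0.20000)
K = -586/9 (K = -2/9 + (-354 - 230)/9 = -2/9 + (⅑)*(-584) = -2/9 - 584/9 = -586/9 ≈ -65.111)
M = -135/586 (M = (-3/(-⅕))/(-586/9) = -3*(-5)*(-9/586) = 15*(-9/586) = -135/586 ≈ -0.23038)
1/M = 1/(-135/586) = -586/135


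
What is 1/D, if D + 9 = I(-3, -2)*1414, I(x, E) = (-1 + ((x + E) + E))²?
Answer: 1/90487 ≈ 1.1051e-5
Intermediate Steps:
I(x, E) = (-1 + x + 2*E)² (I(x, E) = (-1 + ((E + x) + E))² = (-1 + (x + 2*E))² = (-1 + x + 2*E)²)
D = 90487 (D = -9 + (-1 - 3 + 2*(-2))²*1414 = -9 + (-1 - 3 - 4)²*1414 = -9 + (-8)²*1414 = -9 + 64*1414 = -9 + 90496 = 90487)
1/D = 1/90487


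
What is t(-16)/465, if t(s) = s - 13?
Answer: -29/465 ≈ -0.062366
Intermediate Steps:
t(s) = -13 + s
t(-16)/465 = (-13 - 16)/465 = -29*1/465 = -29/465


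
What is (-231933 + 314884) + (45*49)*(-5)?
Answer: 71926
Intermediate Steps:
(-231933 + 314884) + (45*49)*(-5) = 82951 + 2205*(-5) = 82951 - 11025 = 71926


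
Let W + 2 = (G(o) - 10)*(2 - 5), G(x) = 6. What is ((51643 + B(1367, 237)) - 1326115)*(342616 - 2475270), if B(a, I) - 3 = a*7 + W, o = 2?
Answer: 2697572718060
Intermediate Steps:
W = 10 (W = -2 + (6 - 10)*(2 - 5) = -2 - 4*(-3) = -2 + 12 = 10)
B(a, I) = 13 + 7*a (B(a, I) = 3 + (a*7 + 10) = 3 + (7*a + 10) = 3 + (10 + 7*a) = 13 + 7*a)
((51643 + B(1367, 237)) - 1326115)*(342616 - 2475270) = ((51643 + (13 + 7*1367)) - 1326115)*(342616 - 2475270) = ((51643 + (13 + 9569)) - 1326115)*(-2132654) = ((51643 + 9582) - 1326115)*(-2132654) = (61225 - 1326115)*(-2132654) = -1264890*(-2132654) = 2697572718060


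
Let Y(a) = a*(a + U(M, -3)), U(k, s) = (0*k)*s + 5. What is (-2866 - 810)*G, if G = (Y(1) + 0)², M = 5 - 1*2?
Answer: -132336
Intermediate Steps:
M = 3 (M = 5 - 2 = 3)
U(k, s) = 5 (U(k, s) = 0*s + 5 = 0 + 5 = 5)
Y(a) = a*(5 + a) (Y(a) = a*(a + 5) = a*(5 + a))
G = 36 (G = (1*(5 + 1) + 0)² = (1*6 + 0)² = (6 + 0)² = 6² = 36)
(-2866 - 810)*G = (-2866 - 810)*36 = -3676*36 = -132336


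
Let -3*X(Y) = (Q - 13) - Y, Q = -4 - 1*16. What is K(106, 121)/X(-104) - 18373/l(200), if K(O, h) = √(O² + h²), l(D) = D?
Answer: -18373/200 - 3*√25877/71 ≈ -98.662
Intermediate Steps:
Q = -20 (Q = -4 - 16 = -20)
X(Y) = 11 + Y/3 (X(Y) = -((-20 - 13) - Y)/3 = -(-33 - Y)/3 = 11 + Y/3)
K(106, 121)/X(-104) - 18373/l(200) = √(106² + 121²)/(11 + (⅓)*(-104)) - 18373/200 = √(11236 + 14641)/(11 - 104/3) - 18373*1/200 = √25877/(-71/3) - 18373/200 = √25877*(-3/71) - 18373/200 = -3*√25877/71 - 18373/200 = -18373/200 - 3*√25877/71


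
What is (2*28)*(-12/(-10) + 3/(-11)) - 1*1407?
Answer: -74529/55 ≈ -1355.1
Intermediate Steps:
(2*28)*(-12/(-10) + 3/(-11)) - 1*1407 = 56*(-12*(-1/10) + 3*(-1/11)) - 1407 = 56*(6/5 - 3/11) - 1407 = 56*(51/55) - 1407 = 2856/55 - 1407 = -74529/55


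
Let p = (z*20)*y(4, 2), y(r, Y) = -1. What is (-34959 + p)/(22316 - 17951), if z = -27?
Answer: -11473/1455 ≈ -7.8852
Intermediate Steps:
p = 540 (p = -27*20*(-1) = -540*(-1) = 540)
(-34959 + p)/(22316 - 17951) = (-34959 + 540)/(22316 - 17951) = -34419/4365 = -34419*1/4365 = -11473/1455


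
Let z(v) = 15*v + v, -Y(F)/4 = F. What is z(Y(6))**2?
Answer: 147456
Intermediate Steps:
Y(F) = -4*F
z(v) = 16*v
z(Y(6))**2 = (16*(-4*6))**2 = (16*(-24))**2 = (-384)**2 = 147456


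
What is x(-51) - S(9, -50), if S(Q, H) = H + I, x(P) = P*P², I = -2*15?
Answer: -132571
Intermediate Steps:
I = -30
x(P) = P³
S(Q, H) = -30 + H (S(Q, H) = H - 30 = -30 + H)
x(-51) - S(9, -50) = (-51)³ - (-30 - 50) = -132651 - 1*(-80) = -132651 + 80 = -132571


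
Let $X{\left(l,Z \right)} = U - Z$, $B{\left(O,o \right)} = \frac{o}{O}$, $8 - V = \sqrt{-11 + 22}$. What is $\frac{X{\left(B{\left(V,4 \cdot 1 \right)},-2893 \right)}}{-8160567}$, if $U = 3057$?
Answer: $- \frac{5950}{8160567} \approx -0.00072912$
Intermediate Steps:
$V = 8 - \sqrt{11}$ ($V = 8 - \sqrt{-11 + 22} = 8 - \sqrt{11} \approx 4.6834$)
$X{\left(l,Z \right)} = 3057 - Z$
$\frac{X{\left(B{\left(V,4 \cdot 1 \right)},-2893 \right)}}{-8160567} = \frac{3057 - -2893}{-8160567} = \left(3057 + 2893\right) \left(- \frac{1}{8160567}\right) = 5950 \left(- \frac{1}{8160567}\right) = - \frac{5950}{8160567}$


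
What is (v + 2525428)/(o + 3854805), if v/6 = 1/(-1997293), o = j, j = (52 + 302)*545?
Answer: 5044019666398/8084512781355 ≈ 0.62391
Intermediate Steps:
j = 192930 (j = 354*545 = 192930)
o = 192930
v = -6/1997293 (v = 6/(-1997293) = 6*(-1/1997293) = -6/1997293 ≈ -3.0041e-6)
(v + 2525428)/(o + 3854805) = (-6/1997293 + 2525428)/(192930 + 3854805) = (5044019666398/1997293)/4047735 = (5044019666398/1997293)*(1/4047735) = 5044019666398/8084512781355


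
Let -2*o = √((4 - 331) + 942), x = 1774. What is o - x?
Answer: -1774 - √615/2 ≈ -1786.4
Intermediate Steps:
o = -√615/2 (o = -√((4 - 331) + 942)/2 = -√(-327 + 942)/2 = -√615/2 ≈ -12.400)
o - x = -√615/2 - 1*1774 = -√615/2 - 1774 = -1774 - √615/2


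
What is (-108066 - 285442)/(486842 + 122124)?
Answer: -196754/304483 ≈ -0.64619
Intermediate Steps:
(-108066 - 285442)/(486842 + 122124) = -393508/608966 = -393508*1/608966 = -196754/304483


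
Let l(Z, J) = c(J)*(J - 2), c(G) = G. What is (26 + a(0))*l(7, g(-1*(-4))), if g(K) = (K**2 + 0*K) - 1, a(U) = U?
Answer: 5070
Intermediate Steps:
g(K) = -1 + K**2 (g(K) = (K**2 + 0) - 1 = K**2 - 1 = -1 + K**2)
l(Z, J) = J*(-2 + J) (l(Z, J) = J*(J - 2) = J*(-2 + J))
(26 + a(0))*l(7, g(-1*(-4))) = (26 + 0)*((-1 + (-1*(-4))**2)*(-2 + (-1 + (-1*(-4))**2))) = 26*((-1 + 4**2)*(-2 + (-1 + 4**2))) = 26*((-1 + 16)*(-2 + (-1 + 16))) = 26*(15*(-2 + 15)) = 26*(15*13) = 26*195 = 5070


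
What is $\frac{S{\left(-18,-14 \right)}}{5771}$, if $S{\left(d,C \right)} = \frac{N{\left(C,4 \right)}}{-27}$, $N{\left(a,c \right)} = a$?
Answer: $\frac{14}{155817} \approx 8.9849 \cdot 10^{-5}$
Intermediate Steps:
$S{\left(d,C \right)} = - \frac{C}{27}$ ($S{\left(d,C \right)} = \frac{C}{-27} = C \left(- \frac{1}{27}\right) = - \frac{C}{27}$)
$\frac{S{\left(-18,-14 \right)}}{5771} = \frac{\left(- \frac{1}{27}\right) \left(-14\right)}{5771} = \frac{1}{5771} \cdot \frac{14}{27} = \frac{14}{155817}$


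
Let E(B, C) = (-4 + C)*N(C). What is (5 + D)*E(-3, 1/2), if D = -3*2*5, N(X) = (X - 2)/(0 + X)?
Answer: -525/2 ≈ -262.50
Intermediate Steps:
N(X) = (-2 + X)/X
E(B, C) = (-4 + C)*(-2 + C)/C (E(B, C) = (-4 + C)*((-2 + C)/C) = (-4 + C)*(-2 + C)/C)
D = -30 (D = -6*5 = -30)
(5 + D)*E(-3, 1/2) = (5 - 30)*(-6 + 1/2 + 8/(1/2)) = -25*(-6 + ½ + 8/(½)) = -25*(-6 + ½ + 8*2) = -25*(-6 + ½ + 16) = -25*21/2 = -525/2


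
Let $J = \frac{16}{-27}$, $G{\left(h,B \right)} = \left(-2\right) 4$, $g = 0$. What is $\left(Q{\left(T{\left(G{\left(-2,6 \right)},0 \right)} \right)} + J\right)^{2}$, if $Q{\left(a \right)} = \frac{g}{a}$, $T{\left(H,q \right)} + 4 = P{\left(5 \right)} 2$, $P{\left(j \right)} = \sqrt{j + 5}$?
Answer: $\frac{256}{729} \approx 0.35117$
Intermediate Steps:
$P{\left(j \right)} = \sqrt{5 + j}$
$G{\left(h,B \right)} = -8$
$T{\left(H,q \right)} = -4 + 2 \sqrt{10}$ ($T{\left(H,q \right)} = -4 + \sqrt{5 + 5} \cdot 2 = -4 + \sqrt{10} \cdot 2 = -4 + 2 \sqrt{10}$)
$Q{\left(a \right)} = 0$ ($Q{\left(a \right)} = \frac{0}{a} = 0$)
$J = - \frac{16}{27}$ ($J = 16 \left(- \frac{1}{27}\right) = - \frac{16}{27} \approx -0.59259$)
$\left(Q{\left(T{\left(G{\left(-2,6 \right)},0 \right)} \right)} + J\right)^{2} = \left(0 - \frac{16}{27}\right)^{2} = \left(- \frac{16}{27}\right)^{2} = \frac{256}{729}$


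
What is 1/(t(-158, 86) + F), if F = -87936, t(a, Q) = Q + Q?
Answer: -1/87764 ≈ -1.1394e-5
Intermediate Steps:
t(a, Q) = 2*Q
1/(t(-158, 86) + F) = 1/(2*86 - 87936) = 1/(172 - 87936) = 1/(-87764) = -1/87764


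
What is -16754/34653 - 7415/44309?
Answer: -999304981/1535439777 ≈ -0.65083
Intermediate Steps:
-16754/34653 - 7415/44309 = -999304981/1535439777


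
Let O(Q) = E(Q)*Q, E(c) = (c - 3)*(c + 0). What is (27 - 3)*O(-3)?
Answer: -1296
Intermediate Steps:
E(c) = c*(-3 + c) (E(c) = (-3 + c)*c = c*(-3 + c))
O(Q) = Q**2*(-3 + Q) (O(Q) = (Q*(-3 + Q))*Q = Q**2*(-3 + Q))
(27 - 3)*O(-3) = (27 - 3)*((-3)**2*(-3 - 3)) = 24*(9*(-6)) = 24*(-54) = -1296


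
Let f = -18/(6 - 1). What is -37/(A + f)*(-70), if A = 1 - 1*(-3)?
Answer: 6475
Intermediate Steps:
A = 4 (A = 1 + 3 = 4)
f = -18/5 ≈ -3.6000
-37/(A + f)*(-70) = -37/(4 - 18/5)*(-70) = -37/2/5*(-70) = -37*5/2*(-70) = -185/2*(-70) = 6475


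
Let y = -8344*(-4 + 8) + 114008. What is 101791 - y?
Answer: 21159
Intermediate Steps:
y = 80632 (y = -8344*4 + 114008 = -1043*32 + 114008 = -33376 + 114008 = 80632)
101791 - y = 101791 - 1*80632 = 101791 - 80632 = 21159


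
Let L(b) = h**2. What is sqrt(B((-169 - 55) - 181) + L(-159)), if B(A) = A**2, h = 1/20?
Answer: sqrt(65610001)/20 ≈ 405.00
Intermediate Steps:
h = 1/20 ≈ 0.050000
L(b) = 1/400 (L(b) = (1/20)**2 = 1/400)
sqrt(B((-169 - 55) - 181) + L(-159)) = sqrt(((-169 - 55) - 181)**2 + 1/400) = sqrt((-224 - 181)**2 + 1/400) = sqrt((-405)**2 + 1/400) = sqrt(164025 + 1/400) = sqrt(65610001/400) = sqrt(65610001)/20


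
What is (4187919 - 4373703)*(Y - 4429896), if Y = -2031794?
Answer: 1200478614960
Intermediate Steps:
(4187919 - 4373703)*(Y - 4429896) = (4187919 - 4373703)*(-2031794 - 4429896) = -185784*(-6461690) = 1200478614960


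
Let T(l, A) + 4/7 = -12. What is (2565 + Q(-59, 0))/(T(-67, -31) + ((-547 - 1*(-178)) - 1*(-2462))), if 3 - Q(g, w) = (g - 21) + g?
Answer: 18949/14563 ≈ 1.3012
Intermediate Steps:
T(l, A) = -88/7 (T(l, A) = -4/7 - 12 = -88/7)
Q(g, w) = 24 - 2*g (Q(g, w) = 3 - ((g - 21) + g) = 3 - ((-21 + g) + g) = 3 - (-21 + 2*g) = 3 + (21 - 2*g) = 24 - 2*g)
(2565 + Q(-59, 0))/(T(-67, -31) + ((-547 - 1*(-178)) - 1*(-2462))) = (2565 + (24 - 2*(-59)))/(-88/7 + ((-547 - 1*(-178)) - 1*(-2462))) = (2565 + (24 + 118))/(-88/7 + ((-547 + 178) + 2462)) = (2565 + 142)/(-88/7 + (-369 + 2462)) = 2707/(-88/7 + 2093) = 2707/(14563/7) = 2707*(7/14563) = 18949/14563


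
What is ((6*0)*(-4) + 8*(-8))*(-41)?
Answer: 2624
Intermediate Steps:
((6*0)*(-4) + 8*(-8))*(-41) = (0*(-4) - 64)*(-41) = (0 - 64)*(-41) = -64*(-41) = 2624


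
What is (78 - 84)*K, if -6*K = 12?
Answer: 12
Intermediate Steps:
K = -2 (K = -1/6*12 = -2)
(78 - 84)*K = (78 - 84)*(-2) = -6*(-2) = 12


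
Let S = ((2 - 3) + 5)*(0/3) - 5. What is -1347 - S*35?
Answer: -1172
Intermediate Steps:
S = -5 (S = (-1 + 5)*(0*(⅓)) - 5 = 4*0 - 5 = 0 - 5 = -5)
-1347 - S*35 = -1347 - (-5)*35 = -1347 - 1*(-175) = -1347 + 175 = -1172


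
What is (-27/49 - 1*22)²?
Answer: 1221025/2401 ≈ 508.55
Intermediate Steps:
(-27/49 - 1*22)² = (-27*1/49 - 22)² = (-27/49 - 22)² = (-1105/49)² = 1221025/2401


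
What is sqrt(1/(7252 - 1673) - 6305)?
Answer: I*sqrt(196244638926)/5579 ≈ 79.404*I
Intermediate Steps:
sqrt(1/(7252 - 1673) - 6305) = sqrt(1/5579 - 6305) = sqrt(-35175594/5579) = I*sqrt(196244638926)/5579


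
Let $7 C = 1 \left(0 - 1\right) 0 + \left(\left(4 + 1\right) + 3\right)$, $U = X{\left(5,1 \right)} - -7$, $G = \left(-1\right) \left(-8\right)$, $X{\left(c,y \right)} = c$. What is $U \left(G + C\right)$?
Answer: $\frac{768}{7} \approx 109.71$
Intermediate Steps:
$G = 8$
$U = 12$ ($U = 5 - -7 = 5 + 7 = 12$)
$C = \frac{8}{7}$ ($C = \frac{1 \left(0 - 1\right) 0 + \left(\left(4 + 1\right) + 3\right)}{7} = \frac{1 \left(-1\right) 0 + \left(5 + 3\right)}{7} = \frac{\left(-1\right) 0 + 8}{7} = \frac{0 + 8}{7} = \frac{1}{7} \cdot 8 = \frac{8}{7} \approx 1.1429$)
$U \left(G + C\right) = 12 \left(8 + \frac{8}{7}\right) = 12 \cdot \frac{64}{7} = \frac{768}{7}$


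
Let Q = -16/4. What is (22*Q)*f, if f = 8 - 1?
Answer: -616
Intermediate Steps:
Q = -4 (Q = -16*¼ = -4)
f = 7
(22*Q)*f = (22*(-4))*7 = -88*7 = -616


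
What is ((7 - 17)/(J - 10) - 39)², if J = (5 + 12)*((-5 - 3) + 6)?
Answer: 727609/484 ≈ 1503.3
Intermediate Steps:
J = -34 (J = 17*(-8 + 6) = 17*(-2) = -34)
((7 - 17)/(J - 10) - 39)² = ((7 - 17)/(-34 - 10) - 39)² = (-10/(-44) - 39)² = (-10*(-1/44) - 39)² = (5/22 - 39)² = (-853/22)² = 727609/484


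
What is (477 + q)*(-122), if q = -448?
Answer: -3538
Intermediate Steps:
(477 + q)*(-122) = (477 - 448)*(-122) = 29*(-122) = -3538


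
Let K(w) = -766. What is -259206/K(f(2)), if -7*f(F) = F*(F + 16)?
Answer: 129603/383 ≈ 338.39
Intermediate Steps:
f(F) = -F*(16 + F)/7 (f(F) = -F*(F + 16)/7 = -F*(16 + F)/7)
-259206/K(f(2)) = -259206/(-766) = -259206*(-1/766) = 129603/383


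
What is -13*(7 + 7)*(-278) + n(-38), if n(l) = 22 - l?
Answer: 50656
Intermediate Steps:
-13*(7 + 7)*(-278) + n(-38) = -13*(7 + 7)*(-278) + (22 - 1*(-38)) = -13*14*(-278) + (22 + 38) = -182*(-278) + 60 = 50596 + 60 = 50656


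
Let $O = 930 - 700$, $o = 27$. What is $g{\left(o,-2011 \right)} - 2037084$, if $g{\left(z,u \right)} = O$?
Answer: $-2036854$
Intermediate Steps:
$O = 230$ ($O = 930 - 700 = 230$)
$g{\left(z,u \right)} = 230$
$g{\left(o,-2011 \right)} - 2037084 = 230 - 2037084 = -2036854$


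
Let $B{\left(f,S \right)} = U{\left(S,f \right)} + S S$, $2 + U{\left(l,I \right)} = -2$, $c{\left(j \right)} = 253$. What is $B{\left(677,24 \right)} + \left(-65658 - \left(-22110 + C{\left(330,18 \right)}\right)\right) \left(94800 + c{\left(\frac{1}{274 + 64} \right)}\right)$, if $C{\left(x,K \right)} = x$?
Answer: $-4170734962$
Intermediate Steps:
$U{\left(l,I \right)} = -4$ ($U{\left(l,I \right)} = -2 - 2 = -4$)
$B{\left(f,S \right)} = -4 + S^{2}$ ($B{\left(f,S \right)} = -4 + S S = -4 + S^{2}$)
$B{\left(677,24 \right)} + \left(-65658 - \left(-22110 + C{\left(330,18 \right)}\right)\right) \left(94800 + c{\left(\frac{1}{274 + 64} \right)}\right) = \left(-4 + 24^{2}\right) + \left(-65658 + \left(22110 - 330\right)\right) \left(94800 + 253\right) = \left(-4 + 576\right) + \left(-65658 + \left(22110 - 330\right)\right) 95053 = 572 + \left(-65658 + 21780\right) 95053 = 572 - 4170735534 = -4170734962$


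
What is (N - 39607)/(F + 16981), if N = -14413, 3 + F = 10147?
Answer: -10804/5425 ≈ -1.9915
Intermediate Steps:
F = 10144 (F = -3 + 10147 = 10144)
(N - 39607)/(F + 16981) = (-14413 - 39607)/(10144 + 16981) = -54020/27125 = -54020*1/27125 = -10804/5425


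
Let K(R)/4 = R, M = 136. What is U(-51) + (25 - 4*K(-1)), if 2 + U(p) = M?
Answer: 175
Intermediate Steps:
U(p) = 134 (U(p) = -2 + 136 = 134)
K(R) = 4*R
U(-51) + (25 - 4*K(-1)) = 134 + (25 - 16*(-1)) = 134 + (25 - 4*(-4)) = 134 + (25 + 16) = 134 + 41 = 175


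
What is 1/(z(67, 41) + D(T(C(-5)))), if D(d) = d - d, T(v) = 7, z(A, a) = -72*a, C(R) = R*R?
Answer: -1/2952 ≈ -0.00033875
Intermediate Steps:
C(R) = R**2
D(d) = 0
1/(z(67, 41) + D(T(C(-5)))) = 1/(-72*41 + 0) = 1/(-2952 + 0) = 1/(-2952) = -1/2952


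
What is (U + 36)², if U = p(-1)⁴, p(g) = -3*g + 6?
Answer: 43520409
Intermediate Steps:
p(g) = 6 - 3*g
U = 6561 (U = (6 - 3*(-1))⁴ = (6 + 3)⁴ = 9⁴ = 6561)
(U + 36)² = (6561 + 36)² = 6597² = 43520409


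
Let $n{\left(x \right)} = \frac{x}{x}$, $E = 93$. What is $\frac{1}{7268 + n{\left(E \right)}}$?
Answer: $\frac{1}{7269} \approx 0.00013757$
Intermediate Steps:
$n{\left(x \right)} = 1$
$\frac{1}{7268 + n{\left(E \right)}} = \frac{1}{7268 + 1} = \frac{1}{7269}$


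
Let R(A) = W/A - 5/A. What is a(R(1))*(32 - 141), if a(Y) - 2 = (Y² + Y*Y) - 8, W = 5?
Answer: 654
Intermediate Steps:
R(A) = 0 (R(A) = 5/A - 5/A = 0)
a(Y) = -6 + 2*Y² (a(Y) = 2 + ((Y² + Y*Y) - 8) = 2 + ((Y² + Y²) - 8) = 2 + (2*Y² - 8) = 2 + (-8 + 2*Y²) = -6 + 2*Y²)
a(R(1))*(32 - 141) = (-6 + 2*0²)*(32 - 141) = (-6 + 2*0)*(-109) = (-6 + 0)*(-109) = -6*(-109) = 654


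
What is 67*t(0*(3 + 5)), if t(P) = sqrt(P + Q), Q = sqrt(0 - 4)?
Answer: 67 + 67*I ≈ 67.0 + 67.0*I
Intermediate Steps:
Q = 2*I (Q = sqrt(-4) = 2*I ≈ 2.0*I)
t(P) = sqrt(P + 2*I)
67*t(0*(3 + 5)) = 67*sqrt(0*(3 + 5) + 2*I) = 67*sqrt(0*8 + 2*I) = 67*sqrt(0 + 2*I) = 67*sqrt(2*I) = 67*(1 + I) = 67 + 67*I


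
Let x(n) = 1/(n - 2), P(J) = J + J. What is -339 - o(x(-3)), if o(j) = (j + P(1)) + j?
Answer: -1703/5 ≈ -340.60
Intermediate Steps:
P(J) = 2*J
x(n) = 1/(-2 + n)
o(j) = 2 + 2*j (o(j) = (j + 2*1) + j = (j + 2) + j = (2 + j) + j = 2 + 2*j)
-339 - o(x(-3)) = -339 - (2 + 2/(-2 - 3)) = -339 - (2 + 2/(-5)) = -339 - (2 + 2*(-1/5)) = -339 - (2 - 2/5) = -339 - 1*8/5 = -339 - 8/5 = -1703/5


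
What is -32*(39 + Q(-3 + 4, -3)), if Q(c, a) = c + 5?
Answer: -1440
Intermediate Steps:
Q(c, a) = 5 + c
-32*(39 + Q(-3 + 4, -3)) = -32*(39 + (5 + (-3 + 4))) = -32*(39 + (5 + 1)) = -32*(39 + 6) = -32*45 = -1440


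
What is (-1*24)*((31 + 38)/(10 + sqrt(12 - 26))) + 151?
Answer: 109/19 + 276*I*sqrt(14)/19 ≈ 5.7368 + 54.352*I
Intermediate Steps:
(-1*24)*((31 + 38)/(10 + sqrt(12 - 26))) + 151 = -1656/(10 + sqrt(-14)) + 151 = -1656/(10 + I*sqrt(14)) + 151 = 151 - 1656/(10 + I*sqrt(14))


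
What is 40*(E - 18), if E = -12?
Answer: -1200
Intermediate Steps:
40*(E - 18) = 40*(-12 - 18) = 40*(-30) = -1200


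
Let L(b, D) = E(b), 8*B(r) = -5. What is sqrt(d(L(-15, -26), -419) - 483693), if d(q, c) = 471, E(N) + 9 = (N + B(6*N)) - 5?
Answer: I*sqrt(483222) ≈ 695.14*I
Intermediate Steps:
B(r) = -5/8 (B(r) = (1/8)*(-5) = -5/8)
E(N) = -117/8 + N (E(N) = -9 + ((N - 5/8) - 5) = -9 + ((-5/8 + N) - 5) = -9 + (-45/8 + N) = -117/8 + N)
L(b, D) = -117/8 + b
sqrt(d(L(-15, -26), -419) - 483693) = sqrt(471 - 483693) = sqrt(-483222) = I*sqrt(483222)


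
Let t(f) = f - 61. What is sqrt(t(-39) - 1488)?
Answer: 2*I*sqrt(397) ≈ 39.85*I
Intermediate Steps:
t(f) = -61 + f
sqrt(t(-39) - 1488) = sqrt((-61 - 39) - 1488) = sqrt(-100 - 1488) = sqrt(-1588) = 2*I*sqrt(397)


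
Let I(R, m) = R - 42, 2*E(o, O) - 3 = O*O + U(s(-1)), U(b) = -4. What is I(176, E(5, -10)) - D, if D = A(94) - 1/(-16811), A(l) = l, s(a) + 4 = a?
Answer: 672439/16811 ≈ 40.000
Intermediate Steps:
s(a) = -4 + a
E(o, O) = -1/2 + O**2/2 (E(o, O) = 3/2 + (O*O - 4)/2 = 3/2 + (O**2 - 4)/2 = 3/2 + (-4 + O**2)/2 = 3/2 + (-2 + O**2/2) = -1/2 + O**2/2)
I(R, m) = -42 + R
D = 1580235/16811 (D = 94 - 1/(-16811) = 94 - 1*(-1/16811) = 94 + 1/16811 = 1580235/16811 ≈ 94.000)
I(176, E(5, -10)) - D = (-42 + 176) - 1*1580235/16811 = 134 - 1580235/16811 = 672439/16811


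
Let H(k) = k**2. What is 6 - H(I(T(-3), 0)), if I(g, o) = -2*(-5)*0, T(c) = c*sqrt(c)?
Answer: 6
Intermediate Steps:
T(c) = c**(3/2)
I(g, o) = 0 (I(g, o) = 10*0 = 0)
6 - H(I(T(-3), 0)) = 6 - 1*0**2 = 6 - 1*0 = 6 + 0 = 6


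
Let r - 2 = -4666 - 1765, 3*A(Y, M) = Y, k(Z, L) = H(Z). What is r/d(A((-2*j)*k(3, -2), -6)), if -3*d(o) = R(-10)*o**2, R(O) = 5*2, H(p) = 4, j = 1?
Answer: 173583/640 ≈ 271.22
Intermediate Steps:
R(O) = 10
k(Z, L) = 4
A(Y, M) = Y/3
d(o) = -10*o**2/3
r = -6429 (r = 2 + (-4666 - 1765) = 2 - 6431 = -6429)
r/d(A((-2*j)*k(3, -2), -6)) = -6429/((-10*((-2*1*4)/3)**2/3)) = -6429/((-10*((-2*4)/3)**2/3)) = -6429/((-10*((1/3)*(-8))**2/3)) = -6429/((-10*(-8/3)**2/3)) = -6429/((-10/3*64/9)) = -6429/(-640/27) = -6429*(-27/640) = 173583/640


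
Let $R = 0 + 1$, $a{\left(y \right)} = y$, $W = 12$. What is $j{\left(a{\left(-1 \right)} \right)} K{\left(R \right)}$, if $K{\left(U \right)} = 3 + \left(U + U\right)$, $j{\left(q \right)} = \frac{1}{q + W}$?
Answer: $\frac{5}{11} \approx 0.45455$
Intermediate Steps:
$j{\left(q \right)} = \frac{1}{12 + q}$ ($j{\left(q \right)} = \frac{1}{q + 12} = \frac{1}{12 + q}$)
$R = 1$
$K{\left(U \right)} = 3 + 2 U$
$j{\left(a{\left(-1 \right)} \right)} K{\left(R \right)} = \frac{3 + 2 \cdot 1}{12 - 1} = \frac{3 + 2}{11} = \frac{1}{11} \cdot 5 = \frac{5}{11}$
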